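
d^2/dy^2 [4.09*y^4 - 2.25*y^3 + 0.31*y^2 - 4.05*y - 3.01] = 49.08*y^2 - 13.5*y + 0.62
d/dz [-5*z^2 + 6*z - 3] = 6 - 10*z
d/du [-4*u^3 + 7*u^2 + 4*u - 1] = -12*u^2 + 14*u + 4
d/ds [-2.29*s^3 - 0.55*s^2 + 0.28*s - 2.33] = -6.87*s^2 - 1.1*s + 0.28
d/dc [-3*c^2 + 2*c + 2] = 2 - 6*c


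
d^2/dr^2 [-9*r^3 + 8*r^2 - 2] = 16 - 54*r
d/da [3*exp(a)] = 3*exp(a)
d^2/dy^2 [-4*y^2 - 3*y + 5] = -8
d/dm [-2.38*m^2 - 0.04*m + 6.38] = -4.76*m - 0.04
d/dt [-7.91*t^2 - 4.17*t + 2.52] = -15.82*t - 4.17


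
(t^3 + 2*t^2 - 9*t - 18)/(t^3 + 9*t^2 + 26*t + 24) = (t - 3)/(t + 4)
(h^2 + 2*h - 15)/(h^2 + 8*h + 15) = (h - 3)/(h + 3)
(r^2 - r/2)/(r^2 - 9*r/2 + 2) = r/(r - 4)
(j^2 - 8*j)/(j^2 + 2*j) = (j - 8)/(j + 2)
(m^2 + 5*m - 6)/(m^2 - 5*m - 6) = (-m^2 - 5*m + 6)/(-m^2 + 5*m + 6)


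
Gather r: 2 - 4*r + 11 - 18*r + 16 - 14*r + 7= 36 - 36*r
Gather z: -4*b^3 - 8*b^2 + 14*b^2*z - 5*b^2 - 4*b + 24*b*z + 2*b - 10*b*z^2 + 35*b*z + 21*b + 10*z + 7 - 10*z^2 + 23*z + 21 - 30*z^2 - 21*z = -4*b^3 - 13*b^2 + 19*b + z^2*(-10*b - 40) + z*(14*b^2 + 59*b + 12) + 28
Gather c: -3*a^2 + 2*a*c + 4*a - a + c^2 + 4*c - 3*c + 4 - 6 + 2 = -3*a^2 + 3*a + c^2 + c*(2*a + 1)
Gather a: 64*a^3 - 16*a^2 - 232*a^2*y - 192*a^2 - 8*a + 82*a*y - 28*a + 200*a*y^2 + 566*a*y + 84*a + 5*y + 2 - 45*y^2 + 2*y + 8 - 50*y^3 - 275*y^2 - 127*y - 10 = 64*a^3 + a^2*(-232*y - 208) + a*(200*y^2 + 648*y + 48) - 50*y^3 - 320*y^2 - 120*y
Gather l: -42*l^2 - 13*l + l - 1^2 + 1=-42*l^2 - 12*l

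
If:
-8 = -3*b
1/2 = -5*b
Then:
No Solution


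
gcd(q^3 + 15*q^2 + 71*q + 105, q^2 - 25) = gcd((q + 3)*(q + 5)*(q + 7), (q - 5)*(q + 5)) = q + 5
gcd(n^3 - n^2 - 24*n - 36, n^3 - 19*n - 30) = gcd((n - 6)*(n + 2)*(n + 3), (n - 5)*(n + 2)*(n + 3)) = n^2 + 5*n + 6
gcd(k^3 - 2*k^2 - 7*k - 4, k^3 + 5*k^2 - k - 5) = k + 1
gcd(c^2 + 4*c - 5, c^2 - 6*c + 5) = c - 1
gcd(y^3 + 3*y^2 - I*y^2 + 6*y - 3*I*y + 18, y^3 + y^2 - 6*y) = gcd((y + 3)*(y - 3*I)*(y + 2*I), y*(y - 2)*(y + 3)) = y + 3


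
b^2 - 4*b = b*(b - 4)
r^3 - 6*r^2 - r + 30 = (r - 5)*(r - 3)*(r + 2)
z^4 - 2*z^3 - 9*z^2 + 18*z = z*(z - 3)*(z - 2)*(z + 3)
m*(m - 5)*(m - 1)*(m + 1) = m^4 - 5*m^3 - m^2 + 5*m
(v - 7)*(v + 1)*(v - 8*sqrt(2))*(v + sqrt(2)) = v^4 - 7*sqrt(2)*v^3 - 6*v^3 - 23*v^2 + 42*sqrt(2)*v^2 + 49*sqrt(2)*v + 96*v + 112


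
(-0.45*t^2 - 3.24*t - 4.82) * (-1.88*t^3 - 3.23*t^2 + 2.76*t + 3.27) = 0.846*t^5 + 7.5447*t^4 + 18.2848*t^3 + 5.1547*t^2 - 23.898*t - 15.7614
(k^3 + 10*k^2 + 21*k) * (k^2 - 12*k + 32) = k^5 - 2*k^4 - 67*k^3 + 68*k^2 + 672*k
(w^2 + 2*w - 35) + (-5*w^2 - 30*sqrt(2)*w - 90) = -4*w^2 - 30*sqrt(2)*w + 2*w - 125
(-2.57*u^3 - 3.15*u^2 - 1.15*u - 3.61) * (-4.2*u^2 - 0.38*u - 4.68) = 10.794*u^5 + 14.2066*u^4 + 18.0546*u^3 + 30.341*u^2 + 6.7538*u + 16.8948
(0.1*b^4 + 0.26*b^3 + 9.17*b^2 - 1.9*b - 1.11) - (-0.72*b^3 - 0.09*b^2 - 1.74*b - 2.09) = 0.1*b^4 + 0.98*b^3 + 9.26*b^2 - 0.16*b + 0.98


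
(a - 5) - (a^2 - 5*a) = -a^2 + 6*a - 5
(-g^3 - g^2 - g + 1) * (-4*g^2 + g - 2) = 4*g^5 + 3*g^4 + 5*g^3 - 3*g^2 + 3*g - 2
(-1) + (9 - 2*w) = 8 - 2*w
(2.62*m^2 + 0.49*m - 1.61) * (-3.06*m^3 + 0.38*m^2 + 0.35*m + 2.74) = -8.0172*m^5 - 0.5038*m^4 + 6.0298*m^3 + 6.7385*m^2 + 0.7791*m - 4.4114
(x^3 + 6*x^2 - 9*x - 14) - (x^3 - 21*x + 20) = 6*x^2 + 12*x - 34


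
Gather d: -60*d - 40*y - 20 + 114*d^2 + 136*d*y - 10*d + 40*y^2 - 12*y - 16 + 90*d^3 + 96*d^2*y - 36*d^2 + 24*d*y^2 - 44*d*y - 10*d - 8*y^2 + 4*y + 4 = 90*d^3 + d^2*(96*y + 78) + d*(24*y^2 + 92*y - 80) + 32*y^2 - 48*y - 32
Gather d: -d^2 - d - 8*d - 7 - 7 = -d^2 - 9*d - 14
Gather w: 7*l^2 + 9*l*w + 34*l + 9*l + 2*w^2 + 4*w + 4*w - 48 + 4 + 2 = 7*l^2 + 43*l + 2*w^2 + w*(9*l + 8) - 42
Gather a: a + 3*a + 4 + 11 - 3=4*a + 12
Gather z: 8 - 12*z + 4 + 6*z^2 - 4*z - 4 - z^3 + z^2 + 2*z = -z^3 + 7*z^2 - 14*z + 8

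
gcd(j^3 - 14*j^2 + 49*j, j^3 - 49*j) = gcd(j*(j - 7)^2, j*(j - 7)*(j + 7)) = j^2 - 7*j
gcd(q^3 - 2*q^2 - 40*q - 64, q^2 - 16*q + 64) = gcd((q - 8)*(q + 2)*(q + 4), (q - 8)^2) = q - 8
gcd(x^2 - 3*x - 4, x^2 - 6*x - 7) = x + 1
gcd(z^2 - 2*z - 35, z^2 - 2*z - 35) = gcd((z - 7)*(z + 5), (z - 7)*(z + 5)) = z^2 - 2*z - 35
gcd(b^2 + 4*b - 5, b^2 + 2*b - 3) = b - 1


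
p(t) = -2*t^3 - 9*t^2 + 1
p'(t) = -6*t^2 - 18*t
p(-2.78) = -25.59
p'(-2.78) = 3.67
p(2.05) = -54.05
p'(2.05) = -62.12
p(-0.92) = -5.06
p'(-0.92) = 11.48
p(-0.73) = -3.02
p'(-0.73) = 9.94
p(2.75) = -108.66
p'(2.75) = -94.88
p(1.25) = -16.97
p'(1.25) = -31.88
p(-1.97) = -18.64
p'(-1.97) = 12.17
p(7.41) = -1306.91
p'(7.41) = -462.83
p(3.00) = -134.00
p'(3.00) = -108.00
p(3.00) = -134.00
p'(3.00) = -108.00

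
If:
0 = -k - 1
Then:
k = -1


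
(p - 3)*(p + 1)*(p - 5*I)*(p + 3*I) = p^4 - 2*p^3 - 2*I*p^3 + 12*p^2 + 4*I*p^2 - 30*p + 6*I*p - 45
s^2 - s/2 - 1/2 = (s - 1)*(s + 1/2)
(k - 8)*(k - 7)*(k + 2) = k^3 - 13*k^2 + 26*k + 112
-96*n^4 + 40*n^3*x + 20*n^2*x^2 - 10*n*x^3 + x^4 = (-6*n + x)*(-4*n + x)*(-2*n + x)*(2*n + x)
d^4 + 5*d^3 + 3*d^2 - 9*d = d*(d - 1)*(d + 3)^2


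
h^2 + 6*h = h*(h + 6)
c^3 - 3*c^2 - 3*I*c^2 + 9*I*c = c*(c - 3)*(c - 3*I)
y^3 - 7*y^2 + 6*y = y*(y - 6)*(y - 1)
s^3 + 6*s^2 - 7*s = s*(s - 1)*(s + 7)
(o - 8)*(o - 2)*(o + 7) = o^3 - 3*o^2 - 54*o + 112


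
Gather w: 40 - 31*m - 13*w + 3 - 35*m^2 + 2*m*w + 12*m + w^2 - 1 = -35*m^2 - 19*m + w^2 + w*(2*m - 13) + 42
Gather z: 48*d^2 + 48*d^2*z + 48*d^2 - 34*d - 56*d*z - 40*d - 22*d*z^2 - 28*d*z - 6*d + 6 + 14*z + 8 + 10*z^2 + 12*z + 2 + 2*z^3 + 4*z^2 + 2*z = 96*d^2 - 80*d + 2*z^3 + z^2*(14 - 22*d) + z*(48*d^2 - 84*d + 28) + 16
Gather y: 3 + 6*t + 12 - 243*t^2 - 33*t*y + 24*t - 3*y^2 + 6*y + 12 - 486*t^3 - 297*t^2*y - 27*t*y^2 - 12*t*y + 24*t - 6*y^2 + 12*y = -486*t^3 - 243*t^2 + 54*t + y^2*(-27*t - 9) + y*(-297*t^2 - 45*t + 18) + 27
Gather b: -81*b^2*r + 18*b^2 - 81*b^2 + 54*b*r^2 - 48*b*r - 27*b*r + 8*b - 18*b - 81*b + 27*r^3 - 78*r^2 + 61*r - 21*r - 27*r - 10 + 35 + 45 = b^2*(-81*r - 63) + b*(54*r^2 - 75*r - 91) + 27*r^3 - 78*r^2 + 13*r + 70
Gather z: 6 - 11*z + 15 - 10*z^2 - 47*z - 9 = -10*z^2 - 58*z + 12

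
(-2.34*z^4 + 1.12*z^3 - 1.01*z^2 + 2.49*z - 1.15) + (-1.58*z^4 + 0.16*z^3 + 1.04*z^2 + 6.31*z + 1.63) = -3.92*z^4 + 1.28*z^3 + 0.03*z^2 + 8.8*z + 0.48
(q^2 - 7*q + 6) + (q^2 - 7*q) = 2*q^2 - 14*q + 6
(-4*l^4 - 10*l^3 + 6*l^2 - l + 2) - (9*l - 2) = -4*l^4 - 10*l^3 + 6*l^2 - 10*l + 4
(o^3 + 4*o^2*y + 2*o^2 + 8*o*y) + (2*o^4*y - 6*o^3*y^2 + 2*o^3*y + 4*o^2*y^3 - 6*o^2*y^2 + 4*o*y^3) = 2*o^4*y - 6*o^3*y^2 + 2*o^3*y + o^3 + 4*o^2*y^3 - 6*o^2*y^2 + 4*o^2*y + 2*o^2 + 4*o*y^3 + 8*o*y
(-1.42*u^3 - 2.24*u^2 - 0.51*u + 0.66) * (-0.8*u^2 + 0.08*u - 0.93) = 1.136*u^5 + 1.6784*u^4 + 1.5494*u^3 + 1.5144*u^2 + 0.5271*u - 0.6138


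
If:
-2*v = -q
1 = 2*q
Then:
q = 1/2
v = 1/4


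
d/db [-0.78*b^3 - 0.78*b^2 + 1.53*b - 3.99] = -2.34*b^2 - 1.56*b + 1.53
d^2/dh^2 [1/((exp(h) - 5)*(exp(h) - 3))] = 4*(exp(3*h) - 6*exp(2*h) + exp(h) + 30)*exp(h)/(exp(6*h) - 24*exp(5*h) + 237*exp(4*h) - 1232*exp(3*h) + 3555*exp(2*h) - 5400*exp(h) + 3375)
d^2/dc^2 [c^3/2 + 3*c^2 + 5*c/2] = 3*c + 6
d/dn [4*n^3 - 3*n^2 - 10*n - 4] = 12*n^2 - 6*n - 10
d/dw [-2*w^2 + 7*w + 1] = 7 - 4*w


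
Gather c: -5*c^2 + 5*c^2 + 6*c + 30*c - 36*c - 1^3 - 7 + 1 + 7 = 0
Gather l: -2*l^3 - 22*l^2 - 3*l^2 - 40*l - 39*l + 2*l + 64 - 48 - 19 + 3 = -2*l^3 - 25*l^2 - 77*l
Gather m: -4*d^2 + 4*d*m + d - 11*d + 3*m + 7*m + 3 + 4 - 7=-4*d^2 - 10*d + m*(4*d + 10)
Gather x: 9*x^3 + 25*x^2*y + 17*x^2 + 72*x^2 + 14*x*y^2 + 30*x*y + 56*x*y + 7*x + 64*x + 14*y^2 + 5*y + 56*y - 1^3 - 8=9*x^3 + x^2*(25*y + 89) + x*(14*y^2 + 86*y + 71) + 14*y^2 + 61*y - 9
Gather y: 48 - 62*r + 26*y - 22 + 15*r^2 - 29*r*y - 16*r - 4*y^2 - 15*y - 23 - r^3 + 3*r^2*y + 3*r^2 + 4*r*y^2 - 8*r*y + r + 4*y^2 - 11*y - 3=-r^3 + 18*r^2 + 4*r*y^2 - 77*r + y*(3*r^2 - 37*r)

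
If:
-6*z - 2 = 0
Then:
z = -1/3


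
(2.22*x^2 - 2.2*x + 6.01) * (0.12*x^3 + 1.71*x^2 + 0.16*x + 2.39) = 0.2664*x^5 + 3.5322*x^4 - 2.6856*x^3 + 15.2309*x^2 - 4.2964*x + 14.3639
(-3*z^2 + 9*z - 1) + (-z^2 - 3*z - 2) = -4*z^2 + 6*z - 3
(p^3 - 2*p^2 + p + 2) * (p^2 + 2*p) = p^5 - 3*p^3 + 4*p^2 + 4*p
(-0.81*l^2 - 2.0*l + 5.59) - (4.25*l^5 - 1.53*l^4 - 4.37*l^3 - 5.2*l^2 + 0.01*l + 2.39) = -4.25*l^5 + 1.53*l^4 + 4.37*l^3 + 4.39*l^2 - 2.01*l + 3.2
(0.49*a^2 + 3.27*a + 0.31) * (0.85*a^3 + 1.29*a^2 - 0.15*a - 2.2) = 0.4165*a^5 + 3.4116*a^4 + 4.4083*a^3 - 1.1686*a^2 - 7.2405*a - 0.682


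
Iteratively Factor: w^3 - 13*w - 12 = (w - 4)*(w^2 + 4*w + 3) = (w - 4)*(w + 1)*(w + 3)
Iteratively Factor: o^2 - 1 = (o - 1)*(o + 1)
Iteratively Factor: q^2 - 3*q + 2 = (q - 2)*(q - 1)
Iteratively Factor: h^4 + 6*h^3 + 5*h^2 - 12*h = (h)*(h^3 + 6*h^2 + 5*h - 12) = h*(h + 3)*(h^2 + 3*h - 4) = h*(h + 3)*(h + 4)*(h - 1)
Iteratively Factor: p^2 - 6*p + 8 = (p - 2)*(p - 4)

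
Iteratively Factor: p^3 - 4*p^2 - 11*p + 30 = (p - 5)*(p^2 + p - 6) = (p - 5)*(p + 3)*(p - 2)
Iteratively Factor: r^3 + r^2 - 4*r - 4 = (r - 2)*(r^2 + 3*r + 2) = (r - 2)*(r + 1)*(r + 2)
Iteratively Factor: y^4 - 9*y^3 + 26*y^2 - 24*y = (y - 3)*(y^3 - 6*y^2 + 8*y) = (y - 4)*(y - 3)*(y^2 - 2*y) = (y - 4)*(y - 3)*(y - 2)*(y)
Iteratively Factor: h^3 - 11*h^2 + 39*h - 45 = (h - 3)*(h^2 - 8*h + 15) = (h - 3)^2*(h - 5)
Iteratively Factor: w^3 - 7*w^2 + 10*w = (w - 5)*(w^2 - 2*w) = (w - 5)*(w - 2)*(w)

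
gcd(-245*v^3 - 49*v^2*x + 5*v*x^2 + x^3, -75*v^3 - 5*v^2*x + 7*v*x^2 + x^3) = 5*v + x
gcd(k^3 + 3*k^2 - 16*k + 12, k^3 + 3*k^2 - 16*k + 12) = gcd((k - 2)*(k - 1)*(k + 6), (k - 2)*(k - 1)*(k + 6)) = k^3 + 3*k^2 - 16*k + 12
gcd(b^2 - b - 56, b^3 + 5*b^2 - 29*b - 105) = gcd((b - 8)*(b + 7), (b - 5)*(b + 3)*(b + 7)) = b + 7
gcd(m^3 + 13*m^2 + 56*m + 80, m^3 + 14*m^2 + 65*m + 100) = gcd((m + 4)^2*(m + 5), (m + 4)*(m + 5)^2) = m^2 + 9*m + 20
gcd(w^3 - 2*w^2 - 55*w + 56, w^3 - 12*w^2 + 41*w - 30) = w - 1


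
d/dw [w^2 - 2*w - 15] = 2*w - 2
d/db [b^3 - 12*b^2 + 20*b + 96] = 3*b^2 - 24*b + 20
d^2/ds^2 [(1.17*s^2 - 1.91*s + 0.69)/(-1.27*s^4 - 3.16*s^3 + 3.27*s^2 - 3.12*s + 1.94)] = (-11.322558*s^8 + 8.79500400000001*s^7 + 67.301282*s^6 + 39.401598*s^5 - 194.901246*s^4 + 76.1546300000001*s^3 + 79.556286*s^2 - 55.841868*s + 9.635844)/(2.048383*s^12 + 15.290292*s^11 + 22.222587*s^10 - 32.087744*s^9 + 8.52123899999999*s^8 + 70.377972*s^7 - 201.091659*s^6 + 266.523768*s^5 - 258.148914*s^4 + 184.806192*s^3 - 93.575124*s^2 + 35.227296*s - 7.301384)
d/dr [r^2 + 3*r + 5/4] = 2*r + 3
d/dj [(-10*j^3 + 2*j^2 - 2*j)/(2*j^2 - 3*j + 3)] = 2*(-10*j^4 + 30*j^3 - 46*j^2 + 6*j - 3)/(4*j^4 - 12*j^3 + 21*j^2 - 18*j + 9)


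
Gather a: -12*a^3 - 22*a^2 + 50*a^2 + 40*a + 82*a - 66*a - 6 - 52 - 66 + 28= -12*a^3 + 28*a^2 + 56*a - 96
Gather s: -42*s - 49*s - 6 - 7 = -91*s - 13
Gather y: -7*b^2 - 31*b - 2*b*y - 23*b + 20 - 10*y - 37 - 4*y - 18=-7*b^2 - 54*b + y*(-2*b - 14) - 35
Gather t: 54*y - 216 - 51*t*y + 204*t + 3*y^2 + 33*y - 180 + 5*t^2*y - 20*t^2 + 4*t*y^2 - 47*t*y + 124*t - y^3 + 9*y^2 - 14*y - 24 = t^2*(5*y - 20) + t*(4*y^2 - 98*y + 328) - y^3 + 12*y^2 + 73*y - 420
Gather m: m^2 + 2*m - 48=m^2 + 2*m - 48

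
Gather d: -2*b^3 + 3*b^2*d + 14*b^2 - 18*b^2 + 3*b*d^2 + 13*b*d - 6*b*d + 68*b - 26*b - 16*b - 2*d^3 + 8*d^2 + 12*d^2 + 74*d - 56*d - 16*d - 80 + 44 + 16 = -2*b^3 - 4*b^2 + 26*b - 2*d^3 + d^2*(3*b + 20) + d*(3*b^2 + 7*b + 2) - 20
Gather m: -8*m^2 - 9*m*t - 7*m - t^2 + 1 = -8*m^2 + m*(-9*t - 7) - t^2 + 1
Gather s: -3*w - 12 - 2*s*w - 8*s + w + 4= s*(-2*w - 8) - 2*w - 8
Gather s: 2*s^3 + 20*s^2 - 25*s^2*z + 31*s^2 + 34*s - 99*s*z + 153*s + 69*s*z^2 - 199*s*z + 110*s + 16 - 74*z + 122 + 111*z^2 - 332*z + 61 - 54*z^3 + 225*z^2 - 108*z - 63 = 2*s^3 + s^2*(51 - 25*z) + s*(69*z^2 - 298*z + 297) - 54*z^3 + 336*z^2 - 514*z + 136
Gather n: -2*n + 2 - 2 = -2*n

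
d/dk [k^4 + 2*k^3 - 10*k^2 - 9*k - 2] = 4*k^3 + 6*k^2 - 20*k - 9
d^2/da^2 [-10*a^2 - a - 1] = -20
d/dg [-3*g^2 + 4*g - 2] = 4 - 6*g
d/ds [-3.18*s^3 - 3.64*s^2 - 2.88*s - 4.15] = -9.54*s^2 - 7.28*s - 2.88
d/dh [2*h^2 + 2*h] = 4*h + 2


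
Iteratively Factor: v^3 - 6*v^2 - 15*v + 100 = (v - 5)*(v^2 - v - 20) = (v - 5)*(v + 4)*(v - 5)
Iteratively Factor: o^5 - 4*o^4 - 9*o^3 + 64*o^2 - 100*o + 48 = (o - 2)*(o^4 - 2*o^3 - 13*o^2 + 38*o - 24) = (o - 3)*(o - 2)*(o^3 + o^2 - 10*o + 8) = (o - 3)*(o - 2)^2*(o^2 + 3*o - 4) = (o - 3)*(o - 2)^2*(o - 1)*(o + 4)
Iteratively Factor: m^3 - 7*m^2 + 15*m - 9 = (m - 3)*(m^2 - 4*m + 3) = (m - 3)*(m - 1)*(m - 3)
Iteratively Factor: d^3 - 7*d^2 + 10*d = (d - 5)*(d^2 - 2*d) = (d - 5)*(d - 2)*(d)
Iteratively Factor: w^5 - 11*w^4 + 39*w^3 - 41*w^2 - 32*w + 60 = (w - 5)*(w^4 - 6*w^3 + 9*w^2 + 4*w - 12) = (w - 5)*(w - 2)*(w^3 - 4*w^2 + w + 6) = (w - 5)*(w - 3)*(w - 2)*(w^2 - w - 2) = (w - 5)*(w - 3)*(w - 2)^2*(w + 1)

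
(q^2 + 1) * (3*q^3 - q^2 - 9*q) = 3*q^5 - q^4 - 6*q^3 - q^2 - 9*q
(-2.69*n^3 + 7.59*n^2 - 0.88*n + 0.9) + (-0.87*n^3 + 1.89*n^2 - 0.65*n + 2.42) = -3.56*n^3 + 9.48*n^2 - 1.53*n + 3.32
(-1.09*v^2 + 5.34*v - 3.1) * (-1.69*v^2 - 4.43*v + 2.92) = 1.8421*v^4 - 4.1959*v^3 - 21.6*v^2 + 29.3258*v - 9.052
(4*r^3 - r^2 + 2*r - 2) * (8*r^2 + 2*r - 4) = 32*r^5 - 2*r^3 - 8*r^2 - 12*r + 8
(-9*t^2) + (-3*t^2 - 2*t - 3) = -12*t^2 - 2*t - 3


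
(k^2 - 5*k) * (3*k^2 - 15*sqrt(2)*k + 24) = 3*k^4 - 15*sqrt(2)*k^3 - 15*k^3 + 24*k^2 + 75*sqrt(2)*k^2 - 120*k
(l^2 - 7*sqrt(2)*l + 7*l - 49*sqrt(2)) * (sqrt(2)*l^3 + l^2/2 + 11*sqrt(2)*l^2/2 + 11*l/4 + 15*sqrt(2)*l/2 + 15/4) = sqrt(2)*l^5 - 27*l^4/2 + 25*sqrt(2)*l^4/2 - 675*l^3/4 + 85*sqrt(2)*l^3/2 - 621*l^2 + 35*sqrt(2)*l^2/4 - 2835*l/4 - 161*sqrt(2)*l - 735*sqrt(2)/4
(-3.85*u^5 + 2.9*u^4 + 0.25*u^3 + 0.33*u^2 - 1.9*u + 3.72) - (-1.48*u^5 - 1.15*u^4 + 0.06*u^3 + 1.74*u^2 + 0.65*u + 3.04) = -2.37*u^5 + 4.05*u^4 + 0.19*u^3 - 1.41*u^2 - 2.55*u + 0.68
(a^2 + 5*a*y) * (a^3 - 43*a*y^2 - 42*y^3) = a^5 + 5*a^4*y - 43*a^3*y^2 - 257*a^2*y^3 - 210*a*y^4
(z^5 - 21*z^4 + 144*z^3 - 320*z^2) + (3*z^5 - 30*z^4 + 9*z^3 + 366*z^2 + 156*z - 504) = 4*z^5 - 51*z^4 + 153*z^3 + 46*z^2 + 156*z - 504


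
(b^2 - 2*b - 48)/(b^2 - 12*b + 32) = (b + 6)/(b - 4)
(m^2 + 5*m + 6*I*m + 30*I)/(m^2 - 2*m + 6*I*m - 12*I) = (m + 5)/(m - 2)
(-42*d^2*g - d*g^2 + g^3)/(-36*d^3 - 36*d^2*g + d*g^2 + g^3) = g*(7*d - g)/(6*d^2 + 5*d*g - g^2)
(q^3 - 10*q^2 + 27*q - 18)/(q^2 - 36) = (q^2 - 4*q + 3)/(q + 6)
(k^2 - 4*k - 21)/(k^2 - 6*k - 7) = (k + 3)/(k + 1)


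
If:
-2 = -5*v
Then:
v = 2/5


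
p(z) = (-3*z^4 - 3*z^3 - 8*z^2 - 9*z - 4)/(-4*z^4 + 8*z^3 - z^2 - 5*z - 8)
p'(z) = (-12*z^3 - 9*z^2 - 16*z - 9)/(-4*z^4 + 8*z^3 - z^2 - 5*z - 8) + (16*z^3 - 24*z^2 + 2*z + 5)*(-3*z^4 - 3*z^3 - 8*z^2 - 9*z - 4)/(-4*z^4 + 8*z^3 - z^2 - 5*z - 8)^2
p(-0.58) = 0.16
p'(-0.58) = 0.22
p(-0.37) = 0.25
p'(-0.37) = 0.54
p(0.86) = 2.09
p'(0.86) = 3.83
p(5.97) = 1.39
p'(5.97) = -0.17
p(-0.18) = 0.37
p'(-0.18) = 0.69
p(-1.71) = 0.30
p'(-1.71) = -0.11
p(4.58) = 1.75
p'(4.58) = -0.39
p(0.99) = 2.65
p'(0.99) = 4.80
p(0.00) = 0.50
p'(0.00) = 0.81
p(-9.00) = 0.56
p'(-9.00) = -0.02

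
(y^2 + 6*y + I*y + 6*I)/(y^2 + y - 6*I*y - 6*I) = (y^2 + y*(6 + I) + 6*I)/(y^2 + y*(1 - 6*I) - 6*I)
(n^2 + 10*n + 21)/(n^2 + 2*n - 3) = (n + 7)/(n - 1)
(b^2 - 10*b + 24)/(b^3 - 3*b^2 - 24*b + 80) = (b - 6)/(b^2 + b - 20)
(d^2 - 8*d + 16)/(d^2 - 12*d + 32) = (d - 4)/(d - 8)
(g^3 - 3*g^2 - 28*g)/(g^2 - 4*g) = (g^2 - 3*g - 28)/(g - 4)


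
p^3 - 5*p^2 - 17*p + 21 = (p - 7)*(p - 1)*(p + 3)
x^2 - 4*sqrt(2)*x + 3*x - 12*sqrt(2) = (x + 3)*(x - 4*sqrt(2))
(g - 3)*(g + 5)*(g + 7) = g^3 + 9*g^2 - g - 105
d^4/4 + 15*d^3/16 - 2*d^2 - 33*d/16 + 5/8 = (d/4 + 1/4)*(d - 2)*(d - 1/4)*(d + 5)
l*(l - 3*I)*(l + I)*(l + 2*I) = l^4 + 7*l^2 + 6*I*l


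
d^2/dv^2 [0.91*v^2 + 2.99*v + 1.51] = 1.82000000000000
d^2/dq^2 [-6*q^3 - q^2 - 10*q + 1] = -36*q - 2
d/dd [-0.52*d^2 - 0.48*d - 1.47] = -1.04*d - 0.48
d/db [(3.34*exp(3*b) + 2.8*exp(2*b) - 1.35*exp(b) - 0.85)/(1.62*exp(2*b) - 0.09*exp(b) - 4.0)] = (5.4108*exp(4*b) - 0.6012*exp(3*b) - 38.145*exp(2*b) - 19.646*exp(b) + 5.3235)*exp(b)/(2.6244*exp(4*b) - 0.2916*exp(3*b) - 12.9519*exp(2*b) + 0.72*exp(b) + 16.0)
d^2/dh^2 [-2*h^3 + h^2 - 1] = 2 - 12*h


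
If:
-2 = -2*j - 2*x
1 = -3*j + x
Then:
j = 0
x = 1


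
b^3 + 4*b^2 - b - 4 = (b - 1)*(b + 1)*(b + 4)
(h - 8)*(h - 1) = h^2 - 9*h + 8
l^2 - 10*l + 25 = (l - 5)^2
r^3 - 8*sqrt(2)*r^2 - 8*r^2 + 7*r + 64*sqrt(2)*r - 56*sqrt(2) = (r - 7)*(r - 1)*(r - 8*sqrt(2))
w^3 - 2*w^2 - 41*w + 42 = (w - 7)*(w - 1)*(w + 6)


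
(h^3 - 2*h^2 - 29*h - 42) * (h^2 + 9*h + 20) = h^5 + 7*h^4 - 27*h^3 - 343*h^2 - 958*h - 840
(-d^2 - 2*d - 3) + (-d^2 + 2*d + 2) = -2*d^2 - 1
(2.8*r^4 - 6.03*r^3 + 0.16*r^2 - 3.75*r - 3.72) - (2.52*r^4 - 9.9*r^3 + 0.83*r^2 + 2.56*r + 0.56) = 0.28*r^4 + 3.87*r^3 - 0.67*r^2 - 6.31*r - 4.28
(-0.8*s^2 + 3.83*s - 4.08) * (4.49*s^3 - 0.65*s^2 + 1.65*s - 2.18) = -3.592*s^5 + 17.7167*s^4 - 22.1287*s^3 + 10.7155*s^2 - 15.0814*s + 8.8944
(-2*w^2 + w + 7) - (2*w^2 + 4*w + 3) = -4*w^2 - 3*w + 4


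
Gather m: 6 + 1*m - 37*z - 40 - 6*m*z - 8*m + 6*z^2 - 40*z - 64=m*(-6*z - 7) + 6*z^2 - 77*z - 98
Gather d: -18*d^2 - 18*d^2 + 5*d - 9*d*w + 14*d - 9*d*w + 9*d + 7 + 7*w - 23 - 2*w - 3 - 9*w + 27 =-36*d^2 + d*(28 - 18*w) - 4*w + 8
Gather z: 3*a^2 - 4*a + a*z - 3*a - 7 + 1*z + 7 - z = 3*a^2 + a*z - 7*a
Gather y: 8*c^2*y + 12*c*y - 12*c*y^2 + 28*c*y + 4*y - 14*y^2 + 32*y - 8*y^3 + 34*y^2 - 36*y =-8*y^3 + y^2*(20 - 12*c) + y*(8*c^2 + 40*c)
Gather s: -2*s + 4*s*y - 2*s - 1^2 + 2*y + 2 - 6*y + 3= s*(4*y - 4) - 4*y + 4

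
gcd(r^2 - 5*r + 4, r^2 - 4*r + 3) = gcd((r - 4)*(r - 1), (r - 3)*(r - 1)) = r - 1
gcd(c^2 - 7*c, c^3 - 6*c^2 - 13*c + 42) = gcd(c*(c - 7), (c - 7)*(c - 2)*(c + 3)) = c - 7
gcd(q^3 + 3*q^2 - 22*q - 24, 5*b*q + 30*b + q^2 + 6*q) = q + 6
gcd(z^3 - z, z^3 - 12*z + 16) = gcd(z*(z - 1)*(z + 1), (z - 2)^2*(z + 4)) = 1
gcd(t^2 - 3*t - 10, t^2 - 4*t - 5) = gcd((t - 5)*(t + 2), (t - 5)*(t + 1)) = t - 5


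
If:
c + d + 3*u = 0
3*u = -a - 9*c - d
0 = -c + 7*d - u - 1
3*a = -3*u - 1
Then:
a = -19/69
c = 19/552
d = 77/552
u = -4/69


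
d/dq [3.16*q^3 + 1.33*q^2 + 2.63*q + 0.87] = 9.48*q^2 + 2.66*q + 2.63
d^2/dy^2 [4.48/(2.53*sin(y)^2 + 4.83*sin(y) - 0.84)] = (-114.704128*sin(y)^4 - 164.235456*sin(y)^3 + 29.459136*sin(y)^2 + 310.294656*sin(y) + 228.068736)/(2.53*sin(y)^2 + 4.83*sin(y) - 0.84)^3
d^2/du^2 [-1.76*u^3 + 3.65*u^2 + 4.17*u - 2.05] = 7.3 - 10.56*u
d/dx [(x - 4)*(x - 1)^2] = 3*(x - 3)*(x - 1)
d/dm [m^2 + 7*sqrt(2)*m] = 2*m + 7*sqrt(2)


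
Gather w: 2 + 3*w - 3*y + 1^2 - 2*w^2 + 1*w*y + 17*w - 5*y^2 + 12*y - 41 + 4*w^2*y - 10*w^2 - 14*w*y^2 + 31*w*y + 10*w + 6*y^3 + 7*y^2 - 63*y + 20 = w^2*(4*y - 12) + w*(-14*y^2 + 32*y + 30) + 6*y^3 + 2*y^2 - 54*y - 18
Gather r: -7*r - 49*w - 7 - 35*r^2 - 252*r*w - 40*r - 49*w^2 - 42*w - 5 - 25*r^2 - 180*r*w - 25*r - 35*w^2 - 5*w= -60*r^2 + r*(-432*w - 72) - 84*w^2 - 96*w - 12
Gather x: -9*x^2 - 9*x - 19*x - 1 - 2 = -9*x^2 - 28*x - 3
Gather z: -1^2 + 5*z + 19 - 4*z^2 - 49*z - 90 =-4*z^2 - 44*z - 72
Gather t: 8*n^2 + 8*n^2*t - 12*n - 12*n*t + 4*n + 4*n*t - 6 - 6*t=8*n^2 - 8*n + t*(8*n^2 - 8*n - 6) - 6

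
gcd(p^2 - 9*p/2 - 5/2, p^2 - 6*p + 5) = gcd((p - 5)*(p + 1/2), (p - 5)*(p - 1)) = p - 5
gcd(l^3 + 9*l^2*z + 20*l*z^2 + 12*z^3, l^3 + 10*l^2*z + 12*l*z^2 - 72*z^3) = l + 6*z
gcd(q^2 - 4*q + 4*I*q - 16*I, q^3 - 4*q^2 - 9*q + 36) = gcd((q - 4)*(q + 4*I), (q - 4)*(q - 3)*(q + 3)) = q - 4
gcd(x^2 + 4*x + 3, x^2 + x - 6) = x + 3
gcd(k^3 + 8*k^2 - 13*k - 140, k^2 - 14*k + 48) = 1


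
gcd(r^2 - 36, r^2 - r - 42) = r + 6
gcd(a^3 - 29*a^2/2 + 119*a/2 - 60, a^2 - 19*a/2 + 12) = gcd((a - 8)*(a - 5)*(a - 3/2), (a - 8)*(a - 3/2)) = a^2 - 19*a/2 + 12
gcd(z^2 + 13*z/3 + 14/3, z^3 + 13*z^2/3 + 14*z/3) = z^2 + 13*z/3 + 14/3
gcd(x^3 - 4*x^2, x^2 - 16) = x - 4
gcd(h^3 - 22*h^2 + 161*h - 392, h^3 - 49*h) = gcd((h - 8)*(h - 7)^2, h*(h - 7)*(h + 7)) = h - 7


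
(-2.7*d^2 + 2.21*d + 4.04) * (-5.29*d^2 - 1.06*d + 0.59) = 14.283*d^4 - 8.8289*d^3 - 25.3072*d^2 - 2.9785*d + 2.3836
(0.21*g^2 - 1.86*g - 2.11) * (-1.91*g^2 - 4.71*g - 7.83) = -0.4011*g^4 + 2.5635*g^3 + 11.1464*g^2 + 24.5019*g + 16.5213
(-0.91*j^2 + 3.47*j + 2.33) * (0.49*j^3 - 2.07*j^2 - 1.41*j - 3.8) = -0.4459*j^5 + 3.584*j^4 - 4.7581*j^3 - 6.2578*j^2 - 16.4713*j - 8.854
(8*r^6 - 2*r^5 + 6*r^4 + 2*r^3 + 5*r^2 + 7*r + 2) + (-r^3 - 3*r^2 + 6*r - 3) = 8*r^6 - 2*r^5 + 6*r^4 + r^3 + 2*r^2 + 13*r - 1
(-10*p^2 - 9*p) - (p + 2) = -10*p^2 - 10*p - 2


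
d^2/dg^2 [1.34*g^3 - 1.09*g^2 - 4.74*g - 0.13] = 8.04*g - 2.18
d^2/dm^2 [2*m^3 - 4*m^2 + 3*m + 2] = 12*m - 8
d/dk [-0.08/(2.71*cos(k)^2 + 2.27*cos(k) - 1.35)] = -(0.4336*cos(k) + 0.1816)*sin(k)/(2.71*cos(k)^2 + 2.27*cos(k) - 1.35)^2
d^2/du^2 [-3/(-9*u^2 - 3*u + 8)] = 54*(-9*u^2 - 3*u + (6*u + 1)^2 + 8)/(9*u^2 + 3*u - 8)^3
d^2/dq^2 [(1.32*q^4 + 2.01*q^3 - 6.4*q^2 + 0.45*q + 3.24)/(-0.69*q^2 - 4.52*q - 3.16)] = (-1.256904*q^6 - 24.700896*q^5 - 179.077536*q^4 - 415.375314*q^3 - 423.41004*q^2 - 175.168728*q + 22.41056)/(0.328509*q^6 + 6.455916*q^5 + 46.804356*q^4 + 151.477856*q^3 + 214.350384*q^2 + 135.404736*q + 31.554496)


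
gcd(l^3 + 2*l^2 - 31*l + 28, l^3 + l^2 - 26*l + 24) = l^2 - 5*l + 4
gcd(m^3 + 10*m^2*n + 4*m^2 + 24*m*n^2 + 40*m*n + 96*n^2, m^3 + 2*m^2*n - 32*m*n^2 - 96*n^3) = m + 4*n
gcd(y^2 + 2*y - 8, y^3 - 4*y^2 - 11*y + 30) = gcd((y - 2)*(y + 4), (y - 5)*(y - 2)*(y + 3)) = y - 2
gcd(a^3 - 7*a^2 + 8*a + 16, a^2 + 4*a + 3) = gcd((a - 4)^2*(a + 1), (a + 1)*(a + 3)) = a + 1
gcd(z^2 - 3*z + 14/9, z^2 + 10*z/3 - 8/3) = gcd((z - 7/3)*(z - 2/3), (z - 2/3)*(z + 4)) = z - 2/3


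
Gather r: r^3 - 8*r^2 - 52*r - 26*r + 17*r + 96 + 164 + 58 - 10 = r^3 - 8*r^2 - 61*r + 308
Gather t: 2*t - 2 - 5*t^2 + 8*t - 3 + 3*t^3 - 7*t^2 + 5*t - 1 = 3*t^3 - 12*t^2 + 15*t - 6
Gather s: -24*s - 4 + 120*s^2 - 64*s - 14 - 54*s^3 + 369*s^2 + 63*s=-54*s^3 + 489*s^2 - 25*s - 18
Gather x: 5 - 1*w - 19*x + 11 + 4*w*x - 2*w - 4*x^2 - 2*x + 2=-3*w - 4*x^2 + x*(4*w - 21) + 18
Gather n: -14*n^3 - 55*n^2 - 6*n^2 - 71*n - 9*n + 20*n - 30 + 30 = -14*n^3 - 61*n^2 - 60*n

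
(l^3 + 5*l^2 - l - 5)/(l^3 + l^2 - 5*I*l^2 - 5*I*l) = (l^2 + 4*l - 5)/(l*(l - 5*I))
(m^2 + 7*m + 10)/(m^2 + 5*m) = (m + 2)/m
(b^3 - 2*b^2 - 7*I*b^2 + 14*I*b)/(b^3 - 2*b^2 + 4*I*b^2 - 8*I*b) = (b - 7*I)/(b + 4*I)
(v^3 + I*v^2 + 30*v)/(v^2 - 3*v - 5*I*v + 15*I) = v*(v + 6*I)/(v - 3)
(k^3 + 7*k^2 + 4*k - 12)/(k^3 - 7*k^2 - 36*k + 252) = (k^2 + k - 2)/(k^2 - 13*k + 42)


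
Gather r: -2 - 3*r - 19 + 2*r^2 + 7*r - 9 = 2*r^2 + 4*r - 30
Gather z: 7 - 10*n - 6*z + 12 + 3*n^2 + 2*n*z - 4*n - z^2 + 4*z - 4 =3*n^2 - 14*n - z^2 + z*(2*n - 2) + 15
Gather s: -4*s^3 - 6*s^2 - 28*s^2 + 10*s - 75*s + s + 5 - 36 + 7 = -4*s^3 - 34*s^2 - 64*s - 24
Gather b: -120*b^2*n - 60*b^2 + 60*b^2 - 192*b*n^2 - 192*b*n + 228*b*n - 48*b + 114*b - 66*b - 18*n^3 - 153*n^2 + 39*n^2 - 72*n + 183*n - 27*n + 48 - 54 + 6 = -120*b^2*n + b*(-192*n^2 + 36*n) - 18*n^3 - 114*n^2 + 84*n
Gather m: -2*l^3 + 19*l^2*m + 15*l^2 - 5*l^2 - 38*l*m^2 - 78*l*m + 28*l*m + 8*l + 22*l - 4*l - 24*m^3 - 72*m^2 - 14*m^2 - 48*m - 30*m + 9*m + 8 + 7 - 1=-2*l^3 + 10*l^2 + 26*l - 24*m^3 + m^2*(-38*l - 86) + m*(19*l^2 - 50*l - 69) + 14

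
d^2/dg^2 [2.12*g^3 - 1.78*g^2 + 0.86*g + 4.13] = 12.72*g - 3.56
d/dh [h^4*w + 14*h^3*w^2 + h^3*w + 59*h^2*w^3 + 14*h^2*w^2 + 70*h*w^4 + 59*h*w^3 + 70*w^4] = w*(4*h^3 + 42*h^2*w + 3*h^2 + 118*h*w^2 + 28*h*w + 70*w^3 + 59*w^2)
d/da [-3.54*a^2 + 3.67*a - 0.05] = 3.67 - 7.08*a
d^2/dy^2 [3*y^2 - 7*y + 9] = 6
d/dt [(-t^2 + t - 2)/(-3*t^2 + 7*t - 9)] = (-4*t^2 + 6*t + 5)/(9*t^4 - 42*t^3 + 103*t^2 - 126*t + 81)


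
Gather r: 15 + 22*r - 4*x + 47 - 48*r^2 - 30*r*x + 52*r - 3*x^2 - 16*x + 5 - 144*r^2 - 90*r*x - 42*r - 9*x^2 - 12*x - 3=-192*r^2 + r*(32 - 120*x) - 12*x^2 - 32*x + 64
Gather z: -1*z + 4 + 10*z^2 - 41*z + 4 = 10*z^2 - 42*z + 8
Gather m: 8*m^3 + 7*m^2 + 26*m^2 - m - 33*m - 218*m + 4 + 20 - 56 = 8*m^3 + 33*m^2 - 252*m - 32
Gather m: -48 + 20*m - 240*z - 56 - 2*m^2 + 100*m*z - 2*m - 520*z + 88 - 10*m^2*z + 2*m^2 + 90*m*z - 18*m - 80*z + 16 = -10*m^2*z + 190*m*z - 840*z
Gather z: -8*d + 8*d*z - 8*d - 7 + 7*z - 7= -16*d + z*(8*d + 7) - 14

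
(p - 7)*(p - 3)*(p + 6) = p^3 - 4*p^2 - 39*p + 126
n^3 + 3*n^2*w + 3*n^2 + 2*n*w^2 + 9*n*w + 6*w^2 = (n + 3)*(n + w)*(n + 2*w)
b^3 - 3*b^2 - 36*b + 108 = (b - 6)*(b - 3)*(b + 6)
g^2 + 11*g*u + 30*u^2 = (g + 5*u)*(g + 6*u)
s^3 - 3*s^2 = s^2*(s - 3)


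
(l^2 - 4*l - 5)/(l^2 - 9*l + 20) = (l + 1)/(l - 4)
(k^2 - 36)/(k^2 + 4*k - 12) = (k - 6)/(k - 2)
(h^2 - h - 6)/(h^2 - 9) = (h + 2)/(h + 3)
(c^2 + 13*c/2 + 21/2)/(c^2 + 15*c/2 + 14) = (c + 3)/(c + 4)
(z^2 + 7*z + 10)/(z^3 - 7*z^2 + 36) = (z + 5)/(z^2 - 9*z + 18)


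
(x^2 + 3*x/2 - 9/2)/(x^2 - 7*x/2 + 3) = (x + 3)/(x - 2)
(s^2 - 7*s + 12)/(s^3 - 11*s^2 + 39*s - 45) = (s - 4)/(s^2 - 8*s + 15)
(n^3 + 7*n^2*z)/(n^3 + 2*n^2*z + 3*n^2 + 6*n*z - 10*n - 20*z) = n^2*(n + 7*z)/(n^3 + 2*n^2*z + 3*n^2 + 6*n*z - 10*n - 20*z)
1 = 1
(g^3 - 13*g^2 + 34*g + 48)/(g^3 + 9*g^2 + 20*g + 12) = (g^2 - 14*g + 48)/(g^2 + 8*g + 12)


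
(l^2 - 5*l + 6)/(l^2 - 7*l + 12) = (l - 2)/(l - 4)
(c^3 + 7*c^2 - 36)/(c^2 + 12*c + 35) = (c^3 + 7*c^2 - 36)/(c^2 + 12*c + 35)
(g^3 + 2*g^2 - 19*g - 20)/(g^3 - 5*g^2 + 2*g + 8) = (g + 5)/(g - 2)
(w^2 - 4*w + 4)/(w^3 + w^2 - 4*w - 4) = (w - 2)/(w^2 + 3*w + 2)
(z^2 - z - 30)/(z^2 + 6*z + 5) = (z - 6)/(z + 1)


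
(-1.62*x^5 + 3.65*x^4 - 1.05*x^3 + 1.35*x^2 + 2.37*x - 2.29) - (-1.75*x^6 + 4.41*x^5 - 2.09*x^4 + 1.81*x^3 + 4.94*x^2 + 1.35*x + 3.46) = 1.75*x^6 - 6.03*x^5 + 5.74*x^4 - 2.86*x^3 - 3.59*x^2 + 1.02*x - 5.75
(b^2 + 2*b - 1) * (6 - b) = -b^3 + 4*b^2 + 13*b - 6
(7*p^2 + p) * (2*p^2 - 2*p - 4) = 14*p^4 - 12*p^3 - 30*p^2 - 4*p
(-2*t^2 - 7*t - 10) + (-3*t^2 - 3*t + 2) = -5*t^2 - 10*t - 8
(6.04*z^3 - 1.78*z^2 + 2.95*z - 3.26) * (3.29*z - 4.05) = 19.8716*z^4 - 30.3182*z^3 + 16.9145*z^2 - 22.6729*z + 13.203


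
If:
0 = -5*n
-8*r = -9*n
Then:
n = 0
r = 0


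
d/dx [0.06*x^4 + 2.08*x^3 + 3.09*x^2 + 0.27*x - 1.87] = 0.24*x^3 + 6.24*x^2 + 6.18*x + 0.27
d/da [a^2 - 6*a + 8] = 2*a - 6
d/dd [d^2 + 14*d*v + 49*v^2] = 2*d + 14*v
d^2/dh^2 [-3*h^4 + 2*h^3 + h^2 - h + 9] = -36*h^2 + 12*h + 2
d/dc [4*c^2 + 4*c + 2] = 8*c + 4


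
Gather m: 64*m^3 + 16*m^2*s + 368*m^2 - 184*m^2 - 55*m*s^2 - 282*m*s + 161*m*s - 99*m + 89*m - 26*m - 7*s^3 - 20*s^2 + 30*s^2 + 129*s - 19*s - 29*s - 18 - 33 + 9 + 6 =64*m^3 + m^2*(16*s + 184) + m*(-55*s^2 - 121*s - 36) - 7*s^3 + 10*s^2 + 81*s - 36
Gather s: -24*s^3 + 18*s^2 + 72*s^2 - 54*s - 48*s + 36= -24*s^3 + 90*s^2 - 102*s + 36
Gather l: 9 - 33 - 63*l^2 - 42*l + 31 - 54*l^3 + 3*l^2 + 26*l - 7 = -54*l^3 - 60*l^2 - 16*l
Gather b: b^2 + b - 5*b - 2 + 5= b^2 - 4*b + 3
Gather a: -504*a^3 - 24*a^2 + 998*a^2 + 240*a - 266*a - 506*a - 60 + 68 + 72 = -504*a^3 + 974*a^2 - 532*a + 80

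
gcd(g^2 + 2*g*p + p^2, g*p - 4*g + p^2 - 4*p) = g + p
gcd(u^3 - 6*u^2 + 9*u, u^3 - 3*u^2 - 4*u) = u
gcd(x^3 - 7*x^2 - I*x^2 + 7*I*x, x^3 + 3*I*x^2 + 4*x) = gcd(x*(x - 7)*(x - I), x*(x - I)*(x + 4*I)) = x^2 - I*x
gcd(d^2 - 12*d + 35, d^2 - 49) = d - 7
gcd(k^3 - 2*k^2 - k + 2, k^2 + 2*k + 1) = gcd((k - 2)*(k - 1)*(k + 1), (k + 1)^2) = k + 1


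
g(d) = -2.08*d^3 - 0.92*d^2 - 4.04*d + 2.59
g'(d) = -6.24*d^2 - 1.84*d - 4.04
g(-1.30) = 10.86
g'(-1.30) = -12.19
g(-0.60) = 5.13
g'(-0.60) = -5.18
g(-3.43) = 89.56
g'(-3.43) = -71.14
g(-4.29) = 167.21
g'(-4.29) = -110.99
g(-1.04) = 8.14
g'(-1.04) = -8.88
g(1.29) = -8.62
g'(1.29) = -16.80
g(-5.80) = 400.91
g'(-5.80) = -203.28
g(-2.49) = 39.06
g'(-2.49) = -38.15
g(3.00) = -73.97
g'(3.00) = -65.72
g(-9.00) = 1480.75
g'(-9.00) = -492.92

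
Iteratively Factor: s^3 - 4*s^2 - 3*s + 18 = (s + 2)*(s^2 - 6*s + 9) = (s - 3)*(s + 2)*(s - 3)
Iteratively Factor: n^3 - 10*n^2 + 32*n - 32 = (n - 2)*(n^2 - 8*n + 16) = (n - 4)*(n - 2)*(n - 4)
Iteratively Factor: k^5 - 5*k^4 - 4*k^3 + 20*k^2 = (k)*(k^4 - 5*k^3 - 4*k^2 + 20*k) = k^2*(k^3 - 5*k^2 - 4*k + 20) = k^2*(k - 2)*(k^2 - 3*k - 10) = k^2*(k - 2)*(k + 2)*(k - 5)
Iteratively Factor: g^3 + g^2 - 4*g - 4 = (g - 2)*(g^2 + 3*g + 2) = (g - 2)*(g + 2)*(g + 1)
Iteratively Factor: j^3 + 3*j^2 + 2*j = (j + 1)*(j^2 + 2*j) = (j + 1)*(j + 2)*(j)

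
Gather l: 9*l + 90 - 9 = 9*l + 81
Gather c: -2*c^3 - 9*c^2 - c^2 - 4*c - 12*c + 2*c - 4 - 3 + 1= -2*c^3 - 10*c^2 - 14*c - 6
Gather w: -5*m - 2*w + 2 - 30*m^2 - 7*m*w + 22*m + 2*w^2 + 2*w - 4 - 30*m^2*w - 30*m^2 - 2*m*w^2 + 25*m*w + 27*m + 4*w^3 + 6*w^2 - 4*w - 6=-60*m^2 + 44*m + 4*w^3 + w^2*(8 - 2*m) + w*(-30*m^2 + 18*m - 4) - 8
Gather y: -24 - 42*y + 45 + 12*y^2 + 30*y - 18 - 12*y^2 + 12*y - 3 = 0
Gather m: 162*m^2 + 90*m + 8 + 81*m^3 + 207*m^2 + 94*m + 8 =81*m^3 + 369*m^2 + 184*m + 16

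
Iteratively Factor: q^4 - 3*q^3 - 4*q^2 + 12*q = (q)*(q^3 - 3*q^2 - 4*q + 12) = q*(q + 2)*(q^2 - 5*q + 6) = q*(q - 3)*(q + 2)*(q - 2)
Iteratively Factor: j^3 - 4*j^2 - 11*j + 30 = (j + 3)*(j^2 - 7*j + 10) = (j - 2)*(j + 3)*(j - 5)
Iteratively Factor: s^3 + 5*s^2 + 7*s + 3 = (s + 1)*(s^2 + 4*s + 3) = (s + 1)^2*(s + 3)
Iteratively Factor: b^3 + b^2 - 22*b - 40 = (b + 4)*(b^2 - 3*b - 10) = (b + 2)*(b + 4)*(b - 5)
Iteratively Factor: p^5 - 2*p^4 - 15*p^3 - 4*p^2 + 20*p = (p)*(p^4 - 2*p^3 - 15*p^2 - 4*p + 20) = p*(p + 2)*(p^3 - 4*p^2 - 7*p + 10) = p*(p + 2)^2*(p^2 - 6*p + 5) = p*(p - 1)*(p + 2)^2*(p - 5)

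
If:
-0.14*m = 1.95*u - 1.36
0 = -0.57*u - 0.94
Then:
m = 32.68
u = -1.65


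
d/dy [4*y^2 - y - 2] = 8*y - 1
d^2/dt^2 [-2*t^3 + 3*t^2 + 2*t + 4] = 6 - 12*t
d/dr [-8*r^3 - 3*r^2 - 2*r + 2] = -24*r^2 - 6*r - 2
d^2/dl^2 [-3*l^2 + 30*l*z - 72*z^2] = -6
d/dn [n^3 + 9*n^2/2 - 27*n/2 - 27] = 3*n^2 + 9*n - 27/2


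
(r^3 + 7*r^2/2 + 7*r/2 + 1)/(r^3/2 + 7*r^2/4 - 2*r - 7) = 2*(2*r^2 + 3*r + 1)/(2*r^2 + 3*r - 14)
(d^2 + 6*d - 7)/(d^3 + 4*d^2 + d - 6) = (d + 7)/(d^2 + 5*d + 6)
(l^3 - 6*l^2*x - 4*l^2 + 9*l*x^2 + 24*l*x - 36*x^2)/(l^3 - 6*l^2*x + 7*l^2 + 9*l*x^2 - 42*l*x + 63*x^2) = (l - 4)/(l + 7)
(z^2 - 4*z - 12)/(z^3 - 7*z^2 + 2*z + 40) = (z - 6)/(z^2 - 9*z + 20)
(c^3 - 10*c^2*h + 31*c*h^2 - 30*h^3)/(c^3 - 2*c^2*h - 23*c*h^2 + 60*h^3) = (c^2 - 7*c*h + 10*h^2)/(c^2 + c*h - 20*h^2)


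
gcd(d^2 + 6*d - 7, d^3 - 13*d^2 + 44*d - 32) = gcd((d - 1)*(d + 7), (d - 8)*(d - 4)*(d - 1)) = d - 1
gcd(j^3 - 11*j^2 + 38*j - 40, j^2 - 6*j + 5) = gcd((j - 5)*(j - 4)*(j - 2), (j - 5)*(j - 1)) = j - 5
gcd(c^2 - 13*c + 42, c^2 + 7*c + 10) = 1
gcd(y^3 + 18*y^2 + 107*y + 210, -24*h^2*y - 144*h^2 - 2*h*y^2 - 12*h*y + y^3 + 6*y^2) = y + 6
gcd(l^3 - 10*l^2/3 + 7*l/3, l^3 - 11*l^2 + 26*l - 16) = l - 1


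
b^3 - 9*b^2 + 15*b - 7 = (b - 7)*(b - 1)^2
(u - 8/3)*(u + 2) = u^2 - 2*u/3 - 16/3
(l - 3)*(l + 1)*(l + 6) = l^3 + 4*l^2 - 15*l - 18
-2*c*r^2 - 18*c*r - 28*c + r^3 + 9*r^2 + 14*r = (-2*c + r)*(r + 2)*(r + 7)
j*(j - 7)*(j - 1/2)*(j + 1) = j^4 - 13*j^3/2 - 4*j^2 + 7*j/2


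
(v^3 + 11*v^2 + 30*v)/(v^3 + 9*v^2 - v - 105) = v*(v + 6)/(v^2 + 4*v - 21)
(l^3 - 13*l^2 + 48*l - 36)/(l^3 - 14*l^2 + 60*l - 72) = (l - 1)/(l - 2)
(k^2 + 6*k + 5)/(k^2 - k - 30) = (k + 1)/(k - 6)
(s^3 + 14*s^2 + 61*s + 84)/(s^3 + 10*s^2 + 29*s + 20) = (s^2 + 10*s + 21)/(s^2 + 6*s + 5)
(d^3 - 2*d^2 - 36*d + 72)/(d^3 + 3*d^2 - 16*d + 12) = (d - 6)/(d - 1)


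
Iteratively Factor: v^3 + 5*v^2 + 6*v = (v + 3)*(v^2 + 2*v) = (v + 2)*(v + 3)*(v)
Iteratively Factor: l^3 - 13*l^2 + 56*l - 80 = (l - 4)*(l^2 - 9*l + 20) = (l - 5)*(l - 4)*(l - 4)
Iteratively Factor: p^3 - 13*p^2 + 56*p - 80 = (p - 4)*(p^2 - 9*p + 20) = (p - 4)^2*(p - 5)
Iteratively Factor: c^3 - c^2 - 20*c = (c - 5)*(c^2 + 4*c) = c*(c - 5)*(c + 4)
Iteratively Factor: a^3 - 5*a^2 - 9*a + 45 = (a + 3)*(a^2 - 8*a + 15) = (a - 5)*(a + 3)*(a - 3)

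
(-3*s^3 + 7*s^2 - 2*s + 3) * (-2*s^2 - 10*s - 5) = 6*s^5 + 16*s^4 - 51*s^3 - 21*s^2 - 20*s - 15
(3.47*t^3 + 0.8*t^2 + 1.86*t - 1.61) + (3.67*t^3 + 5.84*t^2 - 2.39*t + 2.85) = 7.14*t^3 + 6.64*t^2 - 0.53*t + 1.24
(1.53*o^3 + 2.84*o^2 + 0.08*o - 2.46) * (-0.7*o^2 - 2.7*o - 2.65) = -1.071*o^5 - 6.119*o^4 - 11.7785*o^3 - 6.02*o^2 + 6.43*o + 6.519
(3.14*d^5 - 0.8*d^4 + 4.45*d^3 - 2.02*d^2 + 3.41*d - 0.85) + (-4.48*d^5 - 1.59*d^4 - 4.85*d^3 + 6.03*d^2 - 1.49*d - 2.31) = -1.34*d^5 - 2.39*d^4 - 0.399999999999999*d^3 + 4.01*d^2 + 1.92*d - 3.16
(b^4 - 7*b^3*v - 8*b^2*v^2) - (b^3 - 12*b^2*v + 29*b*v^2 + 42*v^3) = b^4 - 7*b^3*v - b^3 - 8*b^2*v^2 + 12*b^2*v - 29*b*v^2 - 42*v^3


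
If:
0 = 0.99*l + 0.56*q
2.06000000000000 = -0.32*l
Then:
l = -6.44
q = 11.38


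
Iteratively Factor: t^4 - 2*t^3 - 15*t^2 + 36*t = (t - 3)*(t^3 + t^2 - 12*t) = t*(t - 3)*(t^2 + t - 12) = t*(t - 3)*(t + 4)*(t - 3)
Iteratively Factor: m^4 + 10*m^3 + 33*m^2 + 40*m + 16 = (m + 4)*(m^3 + 6*m^2 + 9*m + 4) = (m + 1)*(m + 4)*(m^2 + 5*m + 4) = (m + 1)*(m + 4)^2*(m + 1)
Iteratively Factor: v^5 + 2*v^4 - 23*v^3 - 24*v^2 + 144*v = (v + 4)*(v^4 - 2*v^3 - 15*v^2 + 36*v) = (v - 3)*(v + 4)*(v^3 + v^2 - 12*v) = (v - 3)*(v + 4)^2*(v^2 - 3*v) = v*(v - 3)*(v + 4)^2*(v - 3)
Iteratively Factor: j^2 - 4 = (j - 2)*(j + 2)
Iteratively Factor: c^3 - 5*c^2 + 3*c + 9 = (c + 1)*(c^2 - 6*c + 9) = (c - 3)*(c + 1)*(c - 3)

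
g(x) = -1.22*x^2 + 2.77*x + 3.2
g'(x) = 2.77 - 2.44*x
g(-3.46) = -20.99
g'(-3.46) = 11.21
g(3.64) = -2.88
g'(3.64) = -6.11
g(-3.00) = -16.09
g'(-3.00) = 10.09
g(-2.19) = -8.72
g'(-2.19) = 8.11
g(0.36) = 4.04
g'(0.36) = 1.89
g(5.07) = -14.12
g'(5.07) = -9.60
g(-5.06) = -42.05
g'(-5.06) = 15.12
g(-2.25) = -9.21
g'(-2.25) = 8.26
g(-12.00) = -205.72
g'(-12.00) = 32.05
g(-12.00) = -205.72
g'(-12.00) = 32.05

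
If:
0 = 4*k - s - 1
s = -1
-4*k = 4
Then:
No Solution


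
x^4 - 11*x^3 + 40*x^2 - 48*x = x*(x - 4)^2*(x - 3)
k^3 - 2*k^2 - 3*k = k*(k - 3)*(k + 1)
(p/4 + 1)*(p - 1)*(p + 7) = p^3/4 + 5*p^2/2 + 17*p/4 - 7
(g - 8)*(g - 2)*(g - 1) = g^3 - 11*g^2 + 26*g - 16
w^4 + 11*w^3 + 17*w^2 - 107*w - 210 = (w - 3)*(w + 2)*(w + 5)*(w + 7)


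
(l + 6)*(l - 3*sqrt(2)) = l^2 - 3*sqrt(2)*l + 6*l - 18*sqrt(2)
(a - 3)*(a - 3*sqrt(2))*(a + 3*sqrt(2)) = a^3 - 3*a^2 - 18*a + 54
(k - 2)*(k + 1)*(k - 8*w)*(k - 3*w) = k^4 - 11*k^3*w - k^3 + 24*k^2*w^2 + 11*k^2*w - 2*k^2 - 24*k*w^2 + 22*k*w - 48*w^2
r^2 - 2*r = r*(r - 2)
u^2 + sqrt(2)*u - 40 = (u - 4*sqrt(2))*(u + 5*sqrt(2))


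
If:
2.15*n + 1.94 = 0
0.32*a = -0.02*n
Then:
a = 0.06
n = -0.90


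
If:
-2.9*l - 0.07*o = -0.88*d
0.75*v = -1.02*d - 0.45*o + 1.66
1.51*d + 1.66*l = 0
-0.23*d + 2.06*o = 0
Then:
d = 0.00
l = 0.00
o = 0.00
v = 2.21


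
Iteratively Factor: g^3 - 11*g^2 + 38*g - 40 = (g - 2)*(g^2 - 9*g + 20) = (g - 4)*(g - 2)*(g - 5)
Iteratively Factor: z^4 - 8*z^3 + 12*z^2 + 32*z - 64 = (z - 4)*(z^3 - 4*z^2 - 4*z + 16) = (z - 4)*(z - 2)*(z^2 - 2*z - 8) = (z - 4)^2*(z - 2)*(z + 2)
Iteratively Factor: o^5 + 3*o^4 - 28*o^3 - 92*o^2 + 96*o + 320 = (o + 4)*(o^4 - o^3 - 24*o^2 + 4*o + 80) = (o - 2)*(o + 4)*(o^3 + o^2 - 22*o - 40) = (o - 2)*(o + 4)^2*(o^2 - 3*o - 10) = (o - 2)*(o + 2)*(o + 4)^2*(o - 5)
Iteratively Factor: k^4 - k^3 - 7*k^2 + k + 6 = (k - 1)*(k^3 - 7*k - 6) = (k - 1)*(k + 2)*(k^2 - 2*k - 3) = (k - 3)*(k - 1)*(k + 2)*(k + 1)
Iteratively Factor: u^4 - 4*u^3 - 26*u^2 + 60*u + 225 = (u + 3)*(u^3 - 7*u^2 - 5*u + 75) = (u + 3)^2*(u^2 - 10*u + 25) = (u - 5)*(u + 3)^2*(u - 5)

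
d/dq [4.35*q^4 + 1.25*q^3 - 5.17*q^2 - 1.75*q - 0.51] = 17.4*q^3 + 3.75*q^2 - 10.34*q - 1.75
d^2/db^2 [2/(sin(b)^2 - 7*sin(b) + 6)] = 2*(-4*sin(b)^3 + 17*sin(b)^2 - 2*sin(b) - 86)/((sin(b) - 6)^3*(sin(b) - 1)^2)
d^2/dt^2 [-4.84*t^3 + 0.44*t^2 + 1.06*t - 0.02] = 0.88 - 29.04*t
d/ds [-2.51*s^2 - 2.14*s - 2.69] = -5.02*s - 2.14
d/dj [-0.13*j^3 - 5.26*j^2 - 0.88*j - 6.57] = -0.39*j^2 - 10.52*j - 0.88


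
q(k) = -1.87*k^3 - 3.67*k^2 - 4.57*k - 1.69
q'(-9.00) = -392.92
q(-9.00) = 1105.40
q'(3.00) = -77.08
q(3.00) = -98.92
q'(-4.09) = -68.39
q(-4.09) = 83.55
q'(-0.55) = -2.23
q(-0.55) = 0.02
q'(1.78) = -35.41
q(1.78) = -32.00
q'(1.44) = -26.77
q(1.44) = -21.46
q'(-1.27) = -4.30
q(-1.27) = 2.03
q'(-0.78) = -2.26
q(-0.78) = 0.53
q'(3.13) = -82.50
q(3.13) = -109.29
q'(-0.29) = -2.91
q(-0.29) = -0.63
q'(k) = -5.61*k^2 - 7.34*k - 4.57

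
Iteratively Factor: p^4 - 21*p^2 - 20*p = (p + 4)*(p^3 - 4*p^2 - 5*p) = (p + 1)*(p + 4)*(p^2 - 5*p) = p*(p + 1)*(p + 4)*(p - 5)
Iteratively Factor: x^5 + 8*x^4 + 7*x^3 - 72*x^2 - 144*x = (x + 4)*(x^4 + 4*x^3 - 9*x^2 - 36*x) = (x + 4)^2*(x^3 - 9*x) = (x - 3)*(x + 4)^2*(x^2 + 3*x) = (x - 3)*(x + 3)*(x + 4)^2*(x)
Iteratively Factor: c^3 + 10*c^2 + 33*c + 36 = (c + 3)*(c^2 + 7*c + 12) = (c + 3)^2*(c + 4)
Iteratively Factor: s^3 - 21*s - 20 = (s + 4)*(s^2 - 4*s - 5) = (s - 5)*(s + 4)*(s + 1)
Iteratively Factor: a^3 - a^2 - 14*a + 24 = (a - 3)*(a^2 + 2*a - 8) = (a - 3)*(a - 2)*(a + 4)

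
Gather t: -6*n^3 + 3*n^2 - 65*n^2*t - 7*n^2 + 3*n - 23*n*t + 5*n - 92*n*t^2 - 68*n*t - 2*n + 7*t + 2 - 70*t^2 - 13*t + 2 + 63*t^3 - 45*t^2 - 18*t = -6*n^3 - 4*n^2 + 6*n + 63*t^3 + t^2*(-92*n - 115) + t*(-65*n^2 - 91*n - 24) + 4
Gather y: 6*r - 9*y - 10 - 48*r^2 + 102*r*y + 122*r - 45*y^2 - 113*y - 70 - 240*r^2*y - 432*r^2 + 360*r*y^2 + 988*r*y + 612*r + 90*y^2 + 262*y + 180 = -480*r^2 + 740*r + y^2*(360*r + 45) + y*(-240*r^2 + 1090*r + 140) + 100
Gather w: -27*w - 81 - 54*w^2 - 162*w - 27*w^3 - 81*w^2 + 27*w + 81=-27*w^3 - 135*w^2 - 162*w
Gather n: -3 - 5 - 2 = -10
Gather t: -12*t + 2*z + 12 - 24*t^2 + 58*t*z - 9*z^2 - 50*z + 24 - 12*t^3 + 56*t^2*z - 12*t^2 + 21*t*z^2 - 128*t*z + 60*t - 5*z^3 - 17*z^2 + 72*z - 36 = -12*t^3 + t^2*(56*z - 36) + t*(21*z^2 - 70*z + 48) - 5*z^3 - 26*z^2 + 24*z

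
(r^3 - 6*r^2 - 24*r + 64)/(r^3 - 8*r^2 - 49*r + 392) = (r^2 + 2*r - 8)/(r^2 - 49)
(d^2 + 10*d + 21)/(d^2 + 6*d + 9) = (d + 7)/(d + 3)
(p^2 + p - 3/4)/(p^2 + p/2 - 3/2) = (p - 1/2)/(p - 1)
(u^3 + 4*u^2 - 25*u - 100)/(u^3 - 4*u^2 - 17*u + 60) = (u + 5)/(u - 3)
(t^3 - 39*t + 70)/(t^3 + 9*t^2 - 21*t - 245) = (t - 2)/(t + 7)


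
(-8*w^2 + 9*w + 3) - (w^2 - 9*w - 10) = -9*w^2 + 18*w + 13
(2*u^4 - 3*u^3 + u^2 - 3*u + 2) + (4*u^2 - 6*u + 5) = 2*u^4 - 3*u^3 + 5*u^2 - 9*u + 7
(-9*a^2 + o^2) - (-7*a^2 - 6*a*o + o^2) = -2*a^2 + 6*a*o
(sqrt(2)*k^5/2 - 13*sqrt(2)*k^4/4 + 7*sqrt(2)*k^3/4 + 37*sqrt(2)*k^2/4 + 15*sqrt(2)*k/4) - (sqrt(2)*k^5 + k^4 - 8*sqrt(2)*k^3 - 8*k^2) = -sqrt(2)*k^5/2 - 13*sqrt(2)*k^4/4 - k^4 + 39*sqrt(2)*k^3/4 + 8*k^2 + 37*sqrt(2)*k^2/4 + 15*sqrt(2)*k/4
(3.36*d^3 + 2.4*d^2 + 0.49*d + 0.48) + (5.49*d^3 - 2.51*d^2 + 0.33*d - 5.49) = 8.85*d^3 - 0.11*d^2 + 0.82*d - 5.01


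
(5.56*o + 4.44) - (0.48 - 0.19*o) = 5.75*o + 3.96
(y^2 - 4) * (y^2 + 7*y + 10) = y^4 + 7*y^3 + 6*y^2 - 28*y - 40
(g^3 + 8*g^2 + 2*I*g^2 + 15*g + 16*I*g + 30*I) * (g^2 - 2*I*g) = g^5 + 8*g^4 + 19*g^3 + 32*g^2 + 60*g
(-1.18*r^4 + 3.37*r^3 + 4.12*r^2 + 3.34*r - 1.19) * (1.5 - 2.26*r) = 2.6668*r^5 - 9.3862*r^4 - 4.2562*r^3 - 1.3684*r^2 + 7.6994*r - 1.785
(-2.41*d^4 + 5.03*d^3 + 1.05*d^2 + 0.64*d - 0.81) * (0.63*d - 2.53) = -1.5183*d^5 + 9.2662*d^4 - 12.0644*d^3 - 2.2533*d^2 - 2.1295*d + 2.0493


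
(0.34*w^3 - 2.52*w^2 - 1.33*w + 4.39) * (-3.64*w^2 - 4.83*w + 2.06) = -1.2376*w^5 + 7.5306*w^4 + 17.7132*w^3 - 14.7469*w^2 - 23.9435*w + 9.0434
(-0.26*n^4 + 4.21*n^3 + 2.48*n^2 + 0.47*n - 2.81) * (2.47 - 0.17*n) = 0.0442*n^5 - 1.3579*n^4 + 9.9771*n^3 + 6.0457*n^2 + 1.6386*n - 6.9407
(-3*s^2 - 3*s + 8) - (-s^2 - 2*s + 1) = -2*s^2 - s + 7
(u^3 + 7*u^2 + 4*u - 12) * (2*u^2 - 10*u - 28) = 2*u^5 + 4*u^4 - 90*u^3 - 260*u^2 + 8*u + 336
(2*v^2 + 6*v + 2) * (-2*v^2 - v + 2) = -4*v^4 - 14*v^3 - 6*v^2 + 10*v + 4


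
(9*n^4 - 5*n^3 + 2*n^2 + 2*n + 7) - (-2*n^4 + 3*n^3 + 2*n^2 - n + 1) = 11*n^4 - 8*n^3 + 3*n + 6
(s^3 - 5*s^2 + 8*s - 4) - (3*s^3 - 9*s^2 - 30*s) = -2*s^3 + 4*s^2 + 38*s - 4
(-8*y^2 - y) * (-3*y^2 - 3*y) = 24*y^4 + 27*y^3 + 3*y^2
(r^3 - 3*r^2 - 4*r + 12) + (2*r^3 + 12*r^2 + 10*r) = 3*r^3 + 9*r^2 + 6*r + 12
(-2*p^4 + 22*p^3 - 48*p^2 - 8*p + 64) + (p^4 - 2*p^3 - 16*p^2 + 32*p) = -p^4 + 20*p^3 - 64*p^2 + 24*p + 64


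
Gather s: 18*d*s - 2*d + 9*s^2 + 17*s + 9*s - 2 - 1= -2*d + 9*s^2 + s*(18*d + 26) - 3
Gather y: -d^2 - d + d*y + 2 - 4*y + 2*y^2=-d^2 - d + 2*y^2 + y*(d - 4) + 2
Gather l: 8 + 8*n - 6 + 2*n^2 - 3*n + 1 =2*n^2 + 5*n + 3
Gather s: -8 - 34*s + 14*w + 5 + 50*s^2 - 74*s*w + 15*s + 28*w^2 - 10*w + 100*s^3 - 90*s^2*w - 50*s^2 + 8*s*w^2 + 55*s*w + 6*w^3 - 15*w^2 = 100*s^3 - 90*s^2*w + s*(8*w^2 - 19*w - 19) + 6*w^3 + 13*w^2 + 4*w - 3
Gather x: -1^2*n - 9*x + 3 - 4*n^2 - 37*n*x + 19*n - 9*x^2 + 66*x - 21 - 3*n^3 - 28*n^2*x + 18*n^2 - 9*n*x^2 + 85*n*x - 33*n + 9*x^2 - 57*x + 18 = -3*n^3 + 14*n^2 - 9*n*x^2 - 15*n + x*(-28*n^2 + 48*n)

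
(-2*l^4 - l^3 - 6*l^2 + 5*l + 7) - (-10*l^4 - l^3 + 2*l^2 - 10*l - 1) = 8*l^4 - 8*l^2 + 15*l + 8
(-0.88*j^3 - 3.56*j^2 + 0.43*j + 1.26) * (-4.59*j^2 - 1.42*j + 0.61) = 4.0392*j^5 + 17.59*j^4 + 2.5447*j^3 - 8.5656*j^2 - 1.5269*j + 0.7686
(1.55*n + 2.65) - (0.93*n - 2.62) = 0.62*n + 5.27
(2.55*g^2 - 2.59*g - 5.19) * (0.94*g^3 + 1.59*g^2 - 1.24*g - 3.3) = 2.397*g^5 + 1.6199*g^4 - 12.1587*g^3 - 13.4555*g^2 + 14.9826*g + 17.127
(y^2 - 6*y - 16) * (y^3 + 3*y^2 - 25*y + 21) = y^5 - 3*y^4 - 59*y^3 + 123*y^2 + 274*y - 336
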